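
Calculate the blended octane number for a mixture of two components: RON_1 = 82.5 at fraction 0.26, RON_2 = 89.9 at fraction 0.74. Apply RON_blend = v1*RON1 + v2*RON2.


Linear blending: RON_blend = sum(vi * RONi)
Contribution 1: 0.26 * 82.5 = 21.45
Contribution 2: 0.74 * 89.9 = 66.526
RON_blend = 21.45 + 66.526 = 87.976

87.976


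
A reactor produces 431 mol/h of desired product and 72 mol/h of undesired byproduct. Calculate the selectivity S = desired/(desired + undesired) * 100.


Selectivity = desired / (desired + undesired) * 100
Total products = 431 + 72 = 503 mol/h
S = 431 / 503 * 100
= 0.8569 * 100
= 85.69 %

85.69 %


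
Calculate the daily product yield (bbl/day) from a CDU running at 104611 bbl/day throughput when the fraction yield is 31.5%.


Crude throughput = 104611 bbl/day
Fraction yield = 31.5%
yield = throughput * fraction / 100
yield = 104611 * 31.5 / 100 = 32952.465

32952.465 bbl/day


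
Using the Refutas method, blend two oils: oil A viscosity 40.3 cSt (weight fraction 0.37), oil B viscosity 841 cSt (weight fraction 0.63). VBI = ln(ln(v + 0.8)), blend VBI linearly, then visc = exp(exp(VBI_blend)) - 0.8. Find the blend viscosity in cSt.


Refutas method: VBN_i = 14.534*ln(ln(visc_i + 0.8)) + 10.975, blended linearly by mass fraction; since VBN is linear in VBI_i = ln(ln(visc_i + 0.8)) and the fractions sum to 1, blend VBI directly: visc = exp(exp(VBI_blend)) - 0.8
VBI_1 = ln(ln(40.3 + 0.8)) = 1.31265
VBI_2 = ln(ln(841 + 0.8)) = 1.9074
VBI_blend = 0.37 * 1.31265 + 0.63 * 1.9074 = 1.68734
visc_blend = exp(exp(1.68734)) - 0.8 = 221.7

221.7 cSt


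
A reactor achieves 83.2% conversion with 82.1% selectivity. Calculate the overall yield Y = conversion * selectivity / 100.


Overall yield = conversion (%) * selectivity (%) / 100
Conversion = 83.2%, Selectivity = 82.1%
Y = 83.2 * 82.1 / 100
= 68.3072 %

68.3072 %


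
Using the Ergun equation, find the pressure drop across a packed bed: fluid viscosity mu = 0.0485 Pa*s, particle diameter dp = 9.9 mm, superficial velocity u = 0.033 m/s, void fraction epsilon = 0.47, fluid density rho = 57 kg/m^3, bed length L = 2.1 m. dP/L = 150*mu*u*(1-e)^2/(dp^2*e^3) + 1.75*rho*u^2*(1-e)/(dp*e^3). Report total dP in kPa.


dp = 9.9 mm = 0.0099 m
Viscous term = 150*0.0485*0.033*(1-0.47)^2 / (0.0099^2*0.47^3) = 6627.27
Inertial term = 1.75*57*0.033^2*(1-0.47) / (0.0099*0.47^3) = 56.0129
dP/L = 6627.27 + 56.0129 = 6683.28 Pa/m
dP = 6683.28 * 2.1 / 1000 = 14.03 kPa

14.03 kPa


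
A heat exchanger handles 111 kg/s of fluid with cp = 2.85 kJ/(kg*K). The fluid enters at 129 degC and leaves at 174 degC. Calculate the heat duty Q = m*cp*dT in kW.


Q = m_dot * cp * delta_T
delta_T = 174 - 129 = 45 K
Q = 111 * 2.85 * 45
= 316.35 * 45
= 14235.75 kW

14235.75 kW


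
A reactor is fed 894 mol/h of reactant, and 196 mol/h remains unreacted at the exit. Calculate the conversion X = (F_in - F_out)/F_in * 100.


X = (F_in - F_out) / F_in * 100
Moles reacted = 894 - 196 = 698
X = 698 / 894 * 100
= 0.7808 * 100
= 78.08 %

78.08 %


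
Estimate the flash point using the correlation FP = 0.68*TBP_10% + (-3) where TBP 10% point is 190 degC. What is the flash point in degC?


FP = 0.68 * 190 + (-3) = 126.2

126.2 degC


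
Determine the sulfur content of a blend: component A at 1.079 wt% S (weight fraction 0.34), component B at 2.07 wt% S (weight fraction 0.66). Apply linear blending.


Linear sulfur blending: S_blend = x1*S1 + x2*S2
Contribution 1: 0.34 * 1.079 = 0.36686 wt%
Contribution 2: 0.66 * 2.07 = 1.3662 wt%
S_blend = 0.36686 + 1.3662 = 1.73306

1.73306 wt%


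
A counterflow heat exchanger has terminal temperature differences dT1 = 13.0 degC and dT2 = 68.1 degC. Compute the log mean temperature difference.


LMTD = (dT1 - dT2) / ln(dT1/dT2)
= (13.0 - 68.1) / ln(13.0 / 68.1) = -55.1 / -1.65603 = 33.27

33.27 degC


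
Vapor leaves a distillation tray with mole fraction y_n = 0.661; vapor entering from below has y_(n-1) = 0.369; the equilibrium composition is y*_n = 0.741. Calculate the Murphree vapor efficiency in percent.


Murphree vapor efficiency: EMV = (y_n - y_(n-1)) / (y*_n - y_(n-1)) * 100
EMV = (0.661 - 0.369) / (0.741 - 0.369) * 100 = 0.292 / 0.372 * 100 = 78.49

78.49 %


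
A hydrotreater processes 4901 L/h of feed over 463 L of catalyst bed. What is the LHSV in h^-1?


LHSV = volumetric feed rate / catalyst volume
= 4901 L/h / 463 L
= 10.59 h^-1

10.59 h^-1


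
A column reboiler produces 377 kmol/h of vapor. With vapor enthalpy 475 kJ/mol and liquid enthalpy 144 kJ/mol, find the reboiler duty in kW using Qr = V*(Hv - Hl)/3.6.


Qr = 377 * (475 - 144) / 3.6 = 377 * 331 / 3.6 = 34660

34660 kW


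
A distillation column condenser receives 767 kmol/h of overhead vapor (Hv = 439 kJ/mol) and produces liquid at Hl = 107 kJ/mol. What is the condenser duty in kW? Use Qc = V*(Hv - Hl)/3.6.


Qc = 767 * (439 - 107) / 3.6 = 767 * 332 / 3.6 = 70730

70730 kW


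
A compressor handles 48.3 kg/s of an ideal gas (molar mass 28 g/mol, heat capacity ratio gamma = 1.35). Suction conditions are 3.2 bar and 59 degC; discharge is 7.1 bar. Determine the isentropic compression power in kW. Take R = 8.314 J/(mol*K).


Isentropic work: W = m*(gamma/(gamma-1))*(R*T1/MW)*((P2/P1)^((gamma-1)/gamma) - 1)
T1 = 59 + 273.15 = 332.15 K
Pressure ratio = 7.1 / 3.2 = 2.21875
Exponent = (1.35 - 1)/1.35 = 0.259259
(P2/P1)^exp - 1 = 2.21875^0.259259 - 1 = 0.229509
W = 48.3 * 1.35 / 0.35 * 8.314 * 332.15 / 28 * 0.229509 = 4217

4217 kW


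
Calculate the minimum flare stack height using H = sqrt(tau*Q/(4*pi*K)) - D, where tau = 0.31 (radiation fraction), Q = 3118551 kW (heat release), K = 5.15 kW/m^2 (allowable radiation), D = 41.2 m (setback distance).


tau*Q/(4*pi*K) = 0.31 * 3118551 / (4 * pi * 5.15) = 14938.2
sqrt(14938.2) = 122.222
H = 122.222 - 41.2 = 81.02

81.02 m


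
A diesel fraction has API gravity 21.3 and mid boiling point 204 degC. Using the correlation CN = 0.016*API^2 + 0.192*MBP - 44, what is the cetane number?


CN = 0.016 * 21.3^2 + 0.192 * 204 - 44
CN = 7.25904 + 39.168 - 44 = 2.42704

2.42704


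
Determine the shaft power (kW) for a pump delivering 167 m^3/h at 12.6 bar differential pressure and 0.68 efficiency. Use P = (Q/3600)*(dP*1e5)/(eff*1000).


Q = 167 / 3600 = 0.0463889 m^3/s
P = 0.0463889 * (12.6 * 1e5) / 0.68 / 1000 = 85.96

85.96 kW


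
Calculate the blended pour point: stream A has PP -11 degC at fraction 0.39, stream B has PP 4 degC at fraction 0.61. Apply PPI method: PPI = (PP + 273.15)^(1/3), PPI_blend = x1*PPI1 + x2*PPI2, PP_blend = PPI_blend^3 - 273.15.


PPI_1 = (-11 + 273.15)^(1/3) = 6.400049
PPI_2 = (4 + 273.15)^(1/3) = 6.51986
PPI_blend = 0.39 * 6.400049 + 0.61 * 6.51986 = 6.473134
PP_blend = 6.473134^3 - 273.15 = 271.2338 - 273.15 = -1.92

-1.92 degC


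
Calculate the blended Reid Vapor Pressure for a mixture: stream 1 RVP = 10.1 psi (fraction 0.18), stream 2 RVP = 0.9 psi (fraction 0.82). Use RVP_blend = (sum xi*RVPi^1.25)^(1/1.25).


Chevron index: RVP_blend = (sum xi*RVPi^1.25)^(1/1.25)
RVP^1.25 terms: 0.18 * 10.1^1.25 + 0.82 * 0.9^1.25 = 3.95978
RVP_blend = 3.95978^(1/1.25) = 3.007

3.007 psi


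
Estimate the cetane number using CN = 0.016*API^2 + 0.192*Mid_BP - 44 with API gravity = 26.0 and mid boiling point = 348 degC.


CN = 0.016 * 26.0^2 + 0.192 * 348 - 44
CN = 10.816 + 66.816 - 44 = 33.632

33.632


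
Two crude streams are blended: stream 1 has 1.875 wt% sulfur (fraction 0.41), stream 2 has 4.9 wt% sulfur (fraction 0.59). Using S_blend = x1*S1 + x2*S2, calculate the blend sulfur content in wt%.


Linear sulfur blending: S_blend = x1*S1 + x2*S2
Contribution 1: 0.41 * 1.875 = 0.76875 wt%
Contribution 2: 0.59 * 4.9 = 2.891 wt%
S_blend = 0.76875 + 2.891 = 3.65975

3.65975 wt%


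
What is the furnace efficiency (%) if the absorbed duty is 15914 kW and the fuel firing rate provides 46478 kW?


Furnace efficiency = Q_absorbed / Q_fuel * 100
= 15914 / 46478 * 100 = 34.24

34.24 %


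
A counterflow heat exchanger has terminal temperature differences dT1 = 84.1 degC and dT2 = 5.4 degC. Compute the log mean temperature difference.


LMTD = (dT1 - dT2) / ln(dT1/dT2)
= (84.1 - 5.4) / ln(84.1 / 5.4) = 78.7 / 2.74561 = 28.66

28.66 degC


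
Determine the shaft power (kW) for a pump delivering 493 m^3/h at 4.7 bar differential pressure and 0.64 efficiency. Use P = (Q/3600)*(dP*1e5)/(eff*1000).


Q = 493 / 3600 = 0.136944 m^3/s
P = 0.136944 * (4.7 * 1e5) / 0.64 / 1000 = 100.6

100.6 kW


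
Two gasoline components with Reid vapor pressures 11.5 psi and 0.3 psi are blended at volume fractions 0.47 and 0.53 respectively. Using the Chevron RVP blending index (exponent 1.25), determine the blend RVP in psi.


Chevron index: RVP_blend = (sum xi*RVPi^1.25)^(1/1.25)
RVP^1.25 terms: 0.47 * 11.5^1.25 + 0.53 * 0.3^1.25 = 10.071
RVP_blend = 10.071^(1/1.25) = 6.345

6.345 psi


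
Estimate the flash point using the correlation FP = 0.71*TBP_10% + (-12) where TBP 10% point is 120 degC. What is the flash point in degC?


FP = 0.71 * 120 + (-12) = 73.2

73.2 degC


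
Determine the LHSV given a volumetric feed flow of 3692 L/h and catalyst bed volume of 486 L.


LHSV = volumetric feed rate / catalyst volume
= 3692 L/h / 486 L
= 7.597 h^-1

7.597 h^-1


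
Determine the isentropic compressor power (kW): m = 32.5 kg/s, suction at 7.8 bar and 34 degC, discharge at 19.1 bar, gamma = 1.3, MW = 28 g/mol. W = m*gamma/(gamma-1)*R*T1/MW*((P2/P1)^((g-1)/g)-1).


Isentropic work: W = m*(gamma/(gamma-1))*(R*T1/MW)*((P2/P1)^((gamma-1)/gamma) - 1)
T1 = 34 + 273.15 = 307.15 K
Pressure ratio = 19.1 / 7.8 = 2.44872
Exponent = (1.3 - 1)/1.3 = 0.230769
(P2/P1)^exp - 1 = 2.44872^0.230769 - 1 = 0.229575
W = 32.5 * 1.3 / 0.3 * 8.314 * 307.15 / 28 * 0.229575 = 2949

2949 kW


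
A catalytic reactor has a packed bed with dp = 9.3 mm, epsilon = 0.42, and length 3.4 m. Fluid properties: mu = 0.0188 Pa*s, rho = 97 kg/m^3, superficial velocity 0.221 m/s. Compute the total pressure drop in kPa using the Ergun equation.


dp = 9.3 mm = 0.0093 m
Viscous term = 150*0.0188*0.221*(1-0.42)^2 / (0.0093^2*0.42^3) = 32717.8
Inertial term = 1.75*97*0.221^2*(1-0.42) / (0.0093*0.42^3) = 6978.97
dP/L = 32717.8 + 6978.97 = 39696.8 Pa/m
dP = 39696.8 * 3.4 / 1000 = 135.0 kPa

135.0 kPa


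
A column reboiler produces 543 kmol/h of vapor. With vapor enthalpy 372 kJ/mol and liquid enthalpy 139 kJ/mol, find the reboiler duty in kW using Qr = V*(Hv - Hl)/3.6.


Qr = 543 * (372 - 139) / 3.6 = 543 * 233 / 3.6 = 35140

35140 kW


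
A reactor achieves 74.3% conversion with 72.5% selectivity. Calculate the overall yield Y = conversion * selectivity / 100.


Overall yield = conversion (%) * selectivity (%) / 100
Conversion = 74.3%, Selectivity = 72.5%
Y = 74.3 * 72.5 / 100
= 53.8675 %

53.8675 %


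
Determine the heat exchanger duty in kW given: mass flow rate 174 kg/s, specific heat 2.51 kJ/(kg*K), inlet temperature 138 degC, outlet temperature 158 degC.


Q = m_dot * cp * delta_T
delta_T = 158 - 138 = 20 K
Q = 174 * 2.51 * 20
= 436.74 * 20
= 8734.8 kW

8734.8 kW


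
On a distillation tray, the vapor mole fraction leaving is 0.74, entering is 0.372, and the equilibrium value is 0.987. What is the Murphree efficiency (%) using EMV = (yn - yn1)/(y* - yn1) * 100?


Murphree vapor efficiency: EMV = (y_n - y_(n-1)) / (y*_n - y_(n-1)) * 100
EMV = (0.74 - 0.372) / (0.987 - 0.372) * 100 = 0.368 / 0.615 * 100 = 59.84

59.84 %


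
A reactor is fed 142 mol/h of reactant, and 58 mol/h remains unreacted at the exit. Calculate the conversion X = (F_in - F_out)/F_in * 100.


X = (F_in - F_out) / F_in * 100
Moles reacted = 142 - 58 = 84
X = 84 / 142 * 100
= 0.5915 * 100
= 59.15 %

59.15 %


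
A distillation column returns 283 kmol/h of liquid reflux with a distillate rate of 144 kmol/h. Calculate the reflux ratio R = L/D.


Reflux ratio definition: R = L / D (liquid returned / distillate withdrawn)
L = 283 kmol/h, D = 144 kmol/h
R = 283 / 144 = 1.965

1.965


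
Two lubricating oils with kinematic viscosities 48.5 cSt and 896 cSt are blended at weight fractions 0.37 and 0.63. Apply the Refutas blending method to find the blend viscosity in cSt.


Refutas method: VBN_i = 14.534*ln(ln(visc_i + 0.8)) + 10.975, blended linearly by mass fraction; since VBN is linear in VBI_i = ln(ln(visc_i + 0.8)) and the fractions sum to 1, blend VBI directly: visc = exp(exp(VBI_blend)) - 0.8
VBI_1 = ln(ln(48.5 + 0.8)) = 1.36044
VBI_2 = ln(ln(896 + 0.8)) = 1.91675
VBI_blend = 0.37 * 1.36044 + 0.63 * 1.91675 = 1.71092
visc_blend = exp(exp(1.71092)) - 0.8 = 252.4

252.4 cSt


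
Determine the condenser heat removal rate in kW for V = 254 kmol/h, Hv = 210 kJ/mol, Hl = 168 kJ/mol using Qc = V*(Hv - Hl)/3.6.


Qc = 254 * (210 - 168) / 3.6 = 254 * 42 / 3.6 = 2963

2963 kW


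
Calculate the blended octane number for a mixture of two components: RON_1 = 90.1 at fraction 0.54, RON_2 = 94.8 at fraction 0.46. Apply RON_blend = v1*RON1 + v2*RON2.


Linear blending: RON_blend = sum(vi * RONi)
Contribution 1: 0.54 * 90.1 = 48.654
Contribution 2: 0.46 * 94.8 = 43.608
RON_blend = 48.654 + 43.608 = 92.262

92.262


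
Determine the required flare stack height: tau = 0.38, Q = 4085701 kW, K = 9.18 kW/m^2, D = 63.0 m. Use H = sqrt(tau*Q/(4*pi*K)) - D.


tau*Q/(4*pi*K) = 0.38 * 4085701 / (4 * pi * 9.18) = 13458.5
sqrt(13458.5) = 116.011
H = 116.011 - 63.0 = 53.01

53.01 m


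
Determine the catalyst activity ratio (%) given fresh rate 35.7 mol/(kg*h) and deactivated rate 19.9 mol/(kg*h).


Activity (%) = (rate_used / rate_fresh) * 100
rate_used = 19.9, rate_fresh = 35.7
= (19.9 / 35.7) * 100
= 0.5574 * 100 = 55.74

55.74 %


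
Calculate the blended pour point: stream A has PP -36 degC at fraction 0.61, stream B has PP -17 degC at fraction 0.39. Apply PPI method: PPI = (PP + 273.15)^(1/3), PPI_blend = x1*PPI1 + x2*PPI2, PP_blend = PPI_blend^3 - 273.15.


PPI_1 = (-36 + 273.15)^(1/3) = 6.189768
PPI_2 = (-17 + 273.15)^(1/3) = 6.350844
PPI_blend = 0.61 * 6.189768 + 0.39 * 6.350844 = 6.252588
PP_blend = 6.252588^3 - 273.15 = 244.444 - 273.15 = -28.71

-28.71 degC


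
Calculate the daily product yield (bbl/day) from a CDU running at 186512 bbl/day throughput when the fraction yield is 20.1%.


Crude throughput = 186512 bbl/day
Fraction yield = 20.1%
yield = throughput * fraction / 100
yield = 186512 * 20.1 / 100 = 37488.912

37488.912 bbl/day


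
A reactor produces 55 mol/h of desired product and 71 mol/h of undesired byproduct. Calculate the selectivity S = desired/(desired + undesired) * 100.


Selectivity = desired / (desired + undesired) * 100
Total products = 55 + 71 = 126 mol/h
S = 55 / 126 * 100
= 0.4365 * 100
= 43.65 %

43.65 %


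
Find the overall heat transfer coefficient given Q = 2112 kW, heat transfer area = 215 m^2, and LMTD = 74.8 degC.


From Q = U*A*LMTD, U = Q / (A * LMTD)
U = 2112 / (215 * 74.8) = 2112 / 16082 = 0.1313

0.1313 kW/(m^2*K)


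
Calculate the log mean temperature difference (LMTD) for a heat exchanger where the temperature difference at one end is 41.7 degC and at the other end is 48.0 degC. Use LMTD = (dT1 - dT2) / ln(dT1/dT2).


LMTD = (dT1 - dT2) / ln(dT1/dT2)
= (41.7 - 48.0) / ln(41.7 / 48.0) = -6.3 / -0.1407 = 44.78

44.78 degC


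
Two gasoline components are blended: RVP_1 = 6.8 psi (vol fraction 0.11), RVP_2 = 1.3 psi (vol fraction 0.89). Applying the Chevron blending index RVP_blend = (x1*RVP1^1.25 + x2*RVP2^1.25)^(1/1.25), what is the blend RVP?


Chevron index: RVP_blend = (sum xi*RVPi^1.25)^(1/1.25)
RVP^1.25 terms: 0.11 * 6.8^1.25 + 0.89 * 1.3^1.25 = 2.44333
RVP_blend = 2.44333^(1/1.25) = 2.044

2.044 psi


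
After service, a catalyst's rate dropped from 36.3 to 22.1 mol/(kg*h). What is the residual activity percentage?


Activity (%) = (rate_used / rate_fresh) * 100
rate_used = 22.1, rate_fresh = 36.3
= (22.1 / 36.3) * 100
= 0.6088 * 100 = 60.88

60.88 %


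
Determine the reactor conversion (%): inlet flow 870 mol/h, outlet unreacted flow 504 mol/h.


X = (F_in - F_out) / F_in * 100
Moles reacted = 870 - 504 = 366
X = 366 / 870 * 100
= 0.4207 * 100
= 42.07 %

42.07 %


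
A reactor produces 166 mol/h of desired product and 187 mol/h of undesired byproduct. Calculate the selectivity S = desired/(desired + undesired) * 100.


Selectivity = desired / (desired + undesired) * 100
Total products = 166 + 187 = 353 mol/h
S = 166 / 353 * 100
= 0.4703 * 100
= 47.03 %

47.03 %


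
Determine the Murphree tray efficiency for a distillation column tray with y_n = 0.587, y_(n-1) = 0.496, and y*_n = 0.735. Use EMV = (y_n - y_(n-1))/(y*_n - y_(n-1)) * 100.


Murphree vapor efficiency: EMV = (y_n - y_(n-1)) / (y*_n - y_(n-1)) * 100
EMV = (0.587 - 0.496) / (0.735 - 0.496) * 100 = 0.091 / 0.239 * 100 = 38.08

38.08 %


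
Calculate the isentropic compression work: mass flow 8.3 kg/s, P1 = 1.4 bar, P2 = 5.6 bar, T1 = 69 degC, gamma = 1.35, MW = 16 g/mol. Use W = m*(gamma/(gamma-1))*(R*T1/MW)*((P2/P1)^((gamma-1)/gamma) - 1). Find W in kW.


Isentropic work: W = m*(gamma/(gamma-1))*(R*T1/MW)*((P2/P1)^((gamma-1)/gamma) - 1)
T1 = 69 + 273.15 = 342.15 K
Pressure ratio = 5.6 / 1.4 = 4
Exponent = (1.35 - 1)/1.35 = 0.259259
(P2/P1)^exp - 1 = 4^0.259259 - 1 = 0.432483
W = 8.3 * 1.35 / 0.35 * 8.314 * 342.15 / 16 * 0.432483 = 2462

2462 kW


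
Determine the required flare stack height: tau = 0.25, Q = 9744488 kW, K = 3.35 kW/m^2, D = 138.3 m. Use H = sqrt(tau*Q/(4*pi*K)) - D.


tau*Q/(4*pi*K) = 0.25 * 9744488 / (4 * pi * 3.35) = 57868.8
sqrt(57868.8) = 240.559
H = 240.559 - 138.3 = 102.3

102.3 m


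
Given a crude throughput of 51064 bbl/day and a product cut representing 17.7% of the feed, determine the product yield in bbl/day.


Crude throughput = 51064 bbl/day
Fraction yield = 17.7%
yield = throughput * fraction / 100
yield = 51064 * 17.7 / 100 = 9038.328

9038.328 bbl/day


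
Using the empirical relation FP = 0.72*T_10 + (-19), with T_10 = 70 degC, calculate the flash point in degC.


FP = 0.72 * 70 + (-19) = 31.4

31.4 degC


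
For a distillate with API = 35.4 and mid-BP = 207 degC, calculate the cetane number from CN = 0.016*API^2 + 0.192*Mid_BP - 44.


CN = 0.016 * 35.4^2 + 0.192 * 207 - 44
CN = 20.05056 + 39.744 - 44 = 15.79456

15.79456


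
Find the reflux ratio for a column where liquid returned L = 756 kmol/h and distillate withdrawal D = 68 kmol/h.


Reflux ratio definition: R = L / D (liquid returned / distillate withdrawn)
L = 756 kmol/h, D = 68 kmol/h
R = 756 / 68 = 11.12

11.12


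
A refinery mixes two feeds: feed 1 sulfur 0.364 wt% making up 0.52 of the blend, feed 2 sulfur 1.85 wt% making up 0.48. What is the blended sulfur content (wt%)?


Linear sulfur blending: S_blend = x1*S1 + x2*S2
Contribution 1: 0.52 * 0.364 = 0.18928 wt%
Contribution 2: 0.48 * 1.85 = 0.888 wt%
S_blend = 0.18928 + 0.888 = 1.07728

1.07728 wt%


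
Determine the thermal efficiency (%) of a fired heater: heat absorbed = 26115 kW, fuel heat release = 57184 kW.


Furnace efficiency = Q_absorbed / Q_fuel * 100
= 26115 / 57184 * 100 = 45.67

45.67 %


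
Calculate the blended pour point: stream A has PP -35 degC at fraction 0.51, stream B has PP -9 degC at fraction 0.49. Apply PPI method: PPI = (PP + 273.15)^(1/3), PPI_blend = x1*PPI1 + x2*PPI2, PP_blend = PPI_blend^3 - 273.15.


PPI_1 = (-35 + 273.15)^(1/3) = 6.198456
PPI_2 = (-9 + 273.15)^(1/3) = 6.416283
PPI_blend = 0.51 * 6.198456 + 0.49 * 6.416283 = 6.305191
PP_blend = 6.305191^3 - 273.15 = 250.6656 - 273.15 = -22.48

-22.48 degC


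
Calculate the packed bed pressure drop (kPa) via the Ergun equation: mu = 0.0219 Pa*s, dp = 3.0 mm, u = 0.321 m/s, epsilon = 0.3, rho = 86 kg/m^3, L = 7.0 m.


dp = 3.0 mm = 0.003 m
Viscous term = 150*0.0219*0.321*(1-0.3)^2 / (0.003^2*0.3^3) = 2126330
Inertial term = 1.75*86*0.321^2*(1-0.3) / (0.003*0.3^3) = 134017
dP/L = 2126330 + 134017 = 2260350 Pa/m
dP = 2260350 * 7.0 / 1000 = 15820 kPa

15820 kPa


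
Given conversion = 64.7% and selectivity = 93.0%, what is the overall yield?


Overall yield = conversion (%) * selectivity (%) / 100
Conversion = 64.7%, Selectivity = 93.0%
Y = 64.7 * 93.0 / 100
= 60.171 %

60.171 %


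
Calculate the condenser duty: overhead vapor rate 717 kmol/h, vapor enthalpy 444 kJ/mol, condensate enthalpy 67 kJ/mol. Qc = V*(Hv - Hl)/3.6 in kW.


Qc = 717 * (444 - 67) / 3.6 = 717 * 377 / 3.6 = 75090

75090 kW


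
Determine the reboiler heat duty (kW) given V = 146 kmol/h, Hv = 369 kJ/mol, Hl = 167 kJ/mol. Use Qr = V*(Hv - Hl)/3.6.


Qr = 146 * (369 - 167) / 3.6 = 146 * 202 / 3.6 = 8192

8192 kW


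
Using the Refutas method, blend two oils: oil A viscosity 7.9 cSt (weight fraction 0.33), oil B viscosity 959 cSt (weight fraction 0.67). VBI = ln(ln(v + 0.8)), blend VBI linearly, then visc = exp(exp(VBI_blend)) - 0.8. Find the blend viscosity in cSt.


Refutas method: VBN_i = 14.534*ln(ln(visc_i + 0.8)) + 10.975, blended linearly by mass fraction; since VBN is linear in VBI_i = ln(ln(visc_i + 0.8)) and the fractions sum to 1, blend VBI directly: visc = exp(exp(VBI_blend)) - 0.8
VBI_1 = ln(ln(7.9 + 0.8)) = 0.771645
VBI_2 = ln(ln(959 + 0.8)) = 1.92669
VBI_blend = 0.33 * 0.771645 + 0.67 * 1.92669 = 1.54553
visc_blend = exp(exp(1.54553)) - 0.8 = 108.1

108.1 cSt


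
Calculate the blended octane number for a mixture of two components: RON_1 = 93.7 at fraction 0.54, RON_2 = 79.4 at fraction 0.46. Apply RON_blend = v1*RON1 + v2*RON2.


Linear blending: RON_blend = sum(vi * RONi)
Contribution 1: 0.54 * 93.7 = 50.598
Contribution 2: 0.46 * 79.4 = 36.524
RON_blend = 50.598 + 36.524 = 87.122

87.122


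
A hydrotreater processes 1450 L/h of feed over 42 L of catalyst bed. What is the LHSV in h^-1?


LHSV = volumetric feed rate / catalyst volume
= 1450 L/h / 42 L
= 34.52 h^-1

34.52 h^-1


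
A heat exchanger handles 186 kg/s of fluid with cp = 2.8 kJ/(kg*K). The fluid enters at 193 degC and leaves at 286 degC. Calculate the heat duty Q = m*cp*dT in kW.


Q = m_dot * cp * delta_T
delta_T = 286 - 193 = 93 K
Q = 186 * 2.8 * 93
= 520.8 * 93
= 48434.4 kW

48434.4 kW


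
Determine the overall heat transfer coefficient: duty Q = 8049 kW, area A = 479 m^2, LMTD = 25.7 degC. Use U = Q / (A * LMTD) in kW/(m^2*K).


From Q = U*A*LMTD, U = Q / (A * LMTD)
U = 8049 / (479 * 25.7) = 8049 / 12310.3 = 0.6538

0.6538 kW/(m^2*K)


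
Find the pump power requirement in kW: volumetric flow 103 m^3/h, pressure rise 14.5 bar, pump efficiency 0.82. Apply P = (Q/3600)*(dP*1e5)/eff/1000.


Q = 103 / 3600 = 0.0286111 m^3/s
P = 0.0286111 * (14.5 * 1e5) / 0.82 / 1000 = 50.59

50.59 kW


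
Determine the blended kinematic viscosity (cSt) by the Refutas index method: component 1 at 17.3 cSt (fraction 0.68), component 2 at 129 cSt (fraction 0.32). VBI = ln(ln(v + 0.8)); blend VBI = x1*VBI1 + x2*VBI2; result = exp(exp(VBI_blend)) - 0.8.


Refutas method: VBN_i = 14.534*ln(ln(visc_i + 0.8)) + 10.975, blended linearly by mass fraction; since VBN is linear in VBI_i = ln(ln(visc_i + 0.8)) and the fractions sum to 1, blend VBI directly: visc = exp(exp(VBI_blend)) - 0.8
VBI_1 = ln(ln(17.3 + 0.8)) = 1.0633
VBI_2 = ln(ln(129 + 0.8)) = 1.58227
VBI_blend = 0.68 * 1.0633 + 0.32 * 1.58227 = 1.22937
visc_blend = exp(exp(1.22937)) - 0.8 = 29.74

29.74 cSt


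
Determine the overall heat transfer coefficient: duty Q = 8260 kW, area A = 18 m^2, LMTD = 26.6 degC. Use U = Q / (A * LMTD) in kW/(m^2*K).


From Q = U*A*LMTD, U = Q / (A * LMTD)
U = 8260 / (18 * 26.6) = 8260 / 478.8 = 17.25

17.25 kW/(m^2*K)


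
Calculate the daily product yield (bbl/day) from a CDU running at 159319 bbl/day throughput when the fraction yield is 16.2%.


Crude throughput = 159319 bbl/day
Fraction yield = 16.2%
yield = throughput * fraction / 100
yield = 159319 * 16.2 / 100 = 25809.678

25809.678 bbl/day


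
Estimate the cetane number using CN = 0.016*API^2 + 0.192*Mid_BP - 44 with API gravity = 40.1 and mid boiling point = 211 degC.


CN = 0.016 * 40.1^2 + 0.192 * 211 - 44
CN = 25.72816 + 40.512 - 44 = 22.24016

22.24016


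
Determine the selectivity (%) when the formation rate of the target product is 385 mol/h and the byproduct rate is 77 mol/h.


Selectivity = desired / (desired + undesired) * 100
Total products = 385 + 77 = 462 mol/h
S = 385 / 462 * 100
= 0.8333 * 100
= 83.33 %

83.33 %


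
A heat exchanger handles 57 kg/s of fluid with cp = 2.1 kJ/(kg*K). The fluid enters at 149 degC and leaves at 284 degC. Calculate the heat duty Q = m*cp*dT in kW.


Q = m_dot * cp * delta_T
delta_T = 284 - 149 = 135 K
Q = 57 * 2.1 * 135
= 119.7 * 135
= 16159.5 kW

16159.5 kW


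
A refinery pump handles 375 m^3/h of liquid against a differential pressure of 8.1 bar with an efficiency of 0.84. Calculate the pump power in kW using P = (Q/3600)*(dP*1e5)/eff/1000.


Q = 375 / 3600 = 0.104167 m^3/s
P = 0.104167 * (8.1 * 1e5) / 0.84 / 1000 = 100.4

100.4 kW


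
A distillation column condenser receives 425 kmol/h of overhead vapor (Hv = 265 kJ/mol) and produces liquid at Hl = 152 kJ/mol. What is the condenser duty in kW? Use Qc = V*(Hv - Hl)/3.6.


Qc = 425 * (265 - 152) / 3.6 = 425 * 113 / 3.6 = 13340

13340 kW


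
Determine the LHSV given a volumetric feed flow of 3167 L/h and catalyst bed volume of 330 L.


LHSV = volumetric feed rate / catalyst volume
= 3167 L/h / 330 L
= 9.597 h^-1

9.597 h^-1


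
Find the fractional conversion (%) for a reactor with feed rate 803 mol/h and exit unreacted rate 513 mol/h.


X = (F_in - F_out) / F_in * 100
Moles reacted = 803 - 513 = 290
X = 290 / 803 * 100
= 0.3611 * 100
= 36.11 %

36.11 %


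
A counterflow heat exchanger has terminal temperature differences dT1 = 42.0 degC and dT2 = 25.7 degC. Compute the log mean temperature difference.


LMTD = (dT1 - dT2) / ln(dT1/dT2)
= (42.0 - 25.7) / ln(42.0 / 25.7) = 16.3 / 0.491179 = 33.19

33.19 degC


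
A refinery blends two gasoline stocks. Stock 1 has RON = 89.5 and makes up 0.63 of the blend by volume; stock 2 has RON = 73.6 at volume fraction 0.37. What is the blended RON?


Linear blending: RON_blend = sum(vi * RONi)
Contribution 1: 0.63 * 89.5 = 56.385
Contribution 2: 0.37 * 73.6 = 27.232
RON_blend = 56.385 + 27.232 = 83.617

83.617


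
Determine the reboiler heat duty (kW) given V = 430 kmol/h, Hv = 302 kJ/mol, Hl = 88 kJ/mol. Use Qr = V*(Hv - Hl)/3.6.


Qr = 430 * (302 - 88) / 3.6 = 430 * 214 / 3.6 = 25560

25560 kW


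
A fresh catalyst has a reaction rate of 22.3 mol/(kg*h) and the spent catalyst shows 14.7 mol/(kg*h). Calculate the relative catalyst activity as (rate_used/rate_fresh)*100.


Activity (%) = (rate_used / rate_fresh) * 100
rate_used = 14.7, rate_fresh = 22.3
= (14.7 / 22.3) * 100
= 0.6592 * 100 = 65.92

65.92 %


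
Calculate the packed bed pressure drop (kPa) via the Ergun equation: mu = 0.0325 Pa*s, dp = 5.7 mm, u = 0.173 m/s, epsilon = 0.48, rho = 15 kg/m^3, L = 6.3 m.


dp = 5.7 mm = 0.0057 m
Viscous term = 150*0.0325*0.173*(1-0.48)^2 / (0.0057^2*0.48^3) = 63467.9
Inertial term = 1.75*15*0.173^2*(1-0.48) / (0.0057*0.48^3) = 648.077
dP/L = 63467.9 + 648.077 = 64116 Pa/m
dP = 64116 * 6.3 / 1000 = 403.9 kPa

403.9 kPa


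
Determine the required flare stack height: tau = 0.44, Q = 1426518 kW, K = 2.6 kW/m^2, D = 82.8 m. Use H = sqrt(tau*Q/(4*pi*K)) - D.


tau*Q/(4*pi*K) = 0.44 * 1426518 / (4 * pi * 2.6) = 19210.9
sqrt(19210.9) = 138.603
H = 138.603 - 82.8 = 55.80

55.80 m


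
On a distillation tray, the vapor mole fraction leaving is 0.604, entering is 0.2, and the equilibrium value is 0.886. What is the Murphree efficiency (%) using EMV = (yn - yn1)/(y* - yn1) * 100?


Murphree vapor efficiency: EMV = (y_n - y_(n-1)) / (y*_n - y_(n-1)) * 100
EMV = (0.604 - 0.2) / (0.886 - 0.2) * 100 = 0.404 / 0.686 * 100 = 58.89

58.89 %


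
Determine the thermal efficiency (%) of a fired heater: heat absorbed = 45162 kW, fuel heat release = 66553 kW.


Furnace efficiency = Q_absorbed / Q_fuel * 100
= 45162 / 66553 * 100 = 67.86

67.86 %


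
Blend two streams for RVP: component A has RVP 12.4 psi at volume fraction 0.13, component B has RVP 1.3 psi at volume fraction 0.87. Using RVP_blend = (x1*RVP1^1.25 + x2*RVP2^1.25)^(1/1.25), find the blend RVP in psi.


Chevron index: RVP_blend = (sum xi*RVPi^1.25)^(1/1.25)
RVP^1.25 terms: 0.13 * 12.4^1.25 + 0.87 * 1.3^1.25 = 4.23264
RVP_blend = 4.23264^(1/1.25) = 3.172

3.172 psi


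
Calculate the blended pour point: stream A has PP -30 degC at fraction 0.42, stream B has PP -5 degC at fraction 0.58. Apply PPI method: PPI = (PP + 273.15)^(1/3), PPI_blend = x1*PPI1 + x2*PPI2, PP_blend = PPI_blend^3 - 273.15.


PPI_1 = (-30 + 273.15)^(1/3) = 6.241535
PPI_2 = (-5 + 273.15)^(1/3) = 6.448508
PPI_blend = 0.42 * 6.241535 + 0.58 * 6.448508 = 6.361579
PP_blend = 6.361579^3 - 273.15 = 257.4511 - 273.15 = -15.7

-15.7 degC


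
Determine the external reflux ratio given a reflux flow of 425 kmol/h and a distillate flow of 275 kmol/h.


Reflux ratio definition: R = L / D (liquid returned / distillate withdrawn)
L = 425 kmol/h, D = 275 kmol/h
R = 425 / 275 = 1.545

1.545


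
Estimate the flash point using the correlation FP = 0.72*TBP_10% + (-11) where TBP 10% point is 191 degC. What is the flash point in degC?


FP = 0.72 * 191 + (-11) = 126.52

126.52 degC


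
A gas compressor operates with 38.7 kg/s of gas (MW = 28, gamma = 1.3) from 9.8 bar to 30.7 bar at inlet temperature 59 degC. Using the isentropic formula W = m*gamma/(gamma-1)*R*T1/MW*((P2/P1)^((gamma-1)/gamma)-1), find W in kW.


Isentropic work: W = m*(gamma/(gamma-1))*(R*T1/MW)*((P2/P1)^((gamma-1)/gamma) - 1)
T1 = 59 + 273.15 = 332.15 K
Pressure ratio = 30.7 / 9.8 = 3.13265
Exponent = (1.3 - 1)/1.3 = 0.230769
(P2/P1)^exp - 1 = 3.13265^0.230769 - 1 = 0.301491
W = 38.7 * 1.3 / 0.3 * 8.314 * 332.15 / 28 * 0.301491 = 4986

4986 kW


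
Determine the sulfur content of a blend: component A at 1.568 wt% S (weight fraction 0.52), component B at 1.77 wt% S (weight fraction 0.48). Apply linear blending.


Linear sulfur blending: S_blend = x1*S1 + x2*S2
Contribution 1: 0.52 * 1.568 = 0.81536 wt%
Contribution 2: 0.48 * 1.77 = 0.8496 wt%
S_blend = 0.81536 + 0.8496 = 1.66496

1.66496 wt%


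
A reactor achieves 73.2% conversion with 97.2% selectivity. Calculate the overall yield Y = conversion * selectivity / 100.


Overall yield = conversion (%) * selectivity (%) / 100
Conversion = 73.2%, Selectivity = 97.2%
Y = 73.2 * 97.2 / 100
= 71.1504 %

71.1504 %


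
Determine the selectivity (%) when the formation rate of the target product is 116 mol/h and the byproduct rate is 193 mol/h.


Selectivity = desired / (desired + undesired) * 100
Total products = 116 + 193 = 309 mol/h
S = 116 / 309 * 100
= 0.3754 * 100
= 37.54 %

37.54 %


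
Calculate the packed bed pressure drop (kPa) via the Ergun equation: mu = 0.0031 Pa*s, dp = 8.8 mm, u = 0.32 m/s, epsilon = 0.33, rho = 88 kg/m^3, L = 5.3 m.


dp = 8.8 mm = 0.0088 m
Viscous term = 150*0.0031*0.32*(1-0.33)^2 / (0.0088^2*0.33^3) = 24001.9
Inertial term = 1.75*88*0.32^2*(1-0.33) / (0.0088*0.33^3) = 33409.6
dP/L = 24001.9 + 33409.6 = 57411.5 Pa/m
dP = 57411.5 * 5.3 / 1000 = 304.3 kPa

304.3 kPa


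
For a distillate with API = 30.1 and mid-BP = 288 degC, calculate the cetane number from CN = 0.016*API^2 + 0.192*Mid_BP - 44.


CN = 0.016 * 30.1^2 + 0.192 * 288 - 44
CN = 14.49616 + 55.296 - 44 = 25.79216

25.79216


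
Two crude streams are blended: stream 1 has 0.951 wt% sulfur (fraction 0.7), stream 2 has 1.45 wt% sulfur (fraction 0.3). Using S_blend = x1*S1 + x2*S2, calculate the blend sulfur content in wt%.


Linear sulfur blending: S_blend = x1*S1 + x2*S2
Contribution 1: 0.7 * 0.951 = 0.6657 wt%
Contribution 2: 0.3 * 1.45 = 0.435 wt%
S_blend = 0.6657 + 0.435 = 1.1007

1.1007 wt%


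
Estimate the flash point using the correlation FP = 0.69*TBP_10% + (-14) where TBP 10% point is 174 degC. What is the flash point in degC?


FP = 0.69 * 174 + (-14) = 106.06

106.06 degC


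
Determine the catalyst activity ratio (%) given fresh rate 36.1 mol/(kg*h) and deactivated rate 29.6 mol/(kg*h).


Activity (%) = (rate_used / rate_fresh) * 100
rate_used = 29.6, rate_fresh = 36.1
= (29.6 / 36.1) * 100
= 0.8199 * 100 = 81.99

81.99 %


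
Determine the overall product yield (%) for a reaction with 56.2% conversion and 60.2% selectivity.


Overall yield = conversion (%) * selectivity (%) / 100
Conversion = 56.2%, Selectivity = 60.2%
Y = 56.2 * 60.2 / 100
= 33.8324 %

33.8324 %


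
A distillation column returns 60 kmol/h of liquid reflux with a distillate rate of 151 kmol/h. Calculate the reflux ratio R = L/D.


Reflux ratio definition: R = L / D (liquid returned / distillate withdrawn)
L = 60 kmol/h, D = 151 kmol/h
R = 60 / 151 = 0.3974

0.3974


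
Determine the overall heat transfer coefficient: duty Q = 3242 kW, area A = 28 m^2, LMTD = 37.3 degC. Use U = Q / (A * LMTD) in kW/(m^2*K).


From Q = U*A*LMTD, U = Q / (A * LMTD)
U = 3242 / (28 * 37.3) = 3242 / 1044.4 = 3.104

3.104 kW/(m^2*K)


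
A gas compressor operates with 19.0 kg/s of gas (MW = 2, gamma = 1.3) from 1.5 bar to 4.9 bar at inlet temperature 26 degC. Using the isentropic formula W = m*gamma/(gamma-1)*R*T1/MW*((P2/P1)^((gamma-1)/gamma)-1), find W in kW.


Isentropic work: W = m*(gamma/(gamma-1))*(R*T1/MW)*((P2/P1)^((gamma-1)/gamma) - 1)
T1 = 26 + 273.15 = 299.15 K
Pressure ratio = 4.9 / 1.5 = 3.26667
Exponent = (1.3 - 1)/1.3 = 0.230769
(P2/P1)^exp - 1 = 3.26667^0.230769 - 1 = 0.314134
W = 19.0 * 1.3 / 0.3 * 8.314 * 299.15 / 2 * 0.314134 = 32160

32160 kW


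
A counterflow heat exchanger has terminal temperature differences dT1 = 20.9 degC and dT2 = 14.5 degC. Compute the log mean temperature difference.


LMTD = (dT1 - dT2) / ln(dT1/dT2)
= (20.9 - 14.5) / ln(20.9 / 14.5) = 6.4 / 0.365601 = 17.51

17.51 degC


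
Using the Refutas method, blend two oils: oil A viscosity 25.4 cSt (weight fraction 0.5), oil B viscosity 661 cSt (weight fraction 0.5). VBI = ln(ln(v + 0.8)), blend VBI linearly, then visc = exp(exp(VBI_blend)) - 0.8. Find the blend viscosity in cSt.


Refutas method: VBN_i = 14.534*ln(ln(visc_i + 0.8)) + 10.975, blended linearly by mass fraction; since VBN is linear in VBI_i = ln(ln(visc_i + 0.8)) and the fractions sum to 1, blend VBI directly: visc = exp(exp(VBI_blend)) - 0.8
VBI_1 = ln(ln(25.4 + 0.8)) = 1.18349
VBI_2 = ln(ln(661 + 0.8)) = 1.87103
VBI_blend = 0.5 * 1.18349 + 0.5 * 1.87103 = 1.52726
visc_blend = exp(exp(1.52726)) - 0.8 = 99.24

99.24 cSt


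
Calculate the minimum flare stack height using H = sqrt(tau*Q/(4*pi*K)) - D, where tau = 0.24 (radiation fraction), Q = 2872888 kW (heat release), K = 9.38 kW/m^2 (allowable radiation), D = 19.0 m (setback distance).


tau*Q/(4*pi*K) = 0.24 * 2872888 / (4 * pi * 9.38) = 5849.48
sqrt(5849.48) = 76.4819
H = 76.4819 - 19.0 = 57.48

57.48 m


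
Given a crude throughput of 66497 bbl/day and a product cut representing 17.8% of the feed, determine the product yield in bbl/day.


Crude throughput = 66497 bbl/day
Fraction yield = 17.8%
yield = throughput * fraction / 100
yield = 66497 * 17.8 / 100 = 11836.466

11836.466 bbl/day


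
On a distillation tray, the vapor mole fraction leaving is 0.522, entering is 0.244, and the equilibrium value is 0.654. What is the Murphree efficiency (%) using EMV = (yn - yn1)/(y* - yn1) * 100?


Murphree vapor efficiency: EMV = (y_n - y_(n-1)) / (y*_n - y_(n-1)) * 100
EMV = (0.522 - 0.244) / (0.654 - 0.244) * 100 = 0.278 / 0.41 * 100 = 67.80

67.80 %


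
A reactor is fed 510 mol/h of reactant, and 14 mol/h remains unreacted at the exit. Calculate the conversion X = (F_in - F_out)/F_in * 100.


X = (F_in - F_out) / F_in * 100
Moles reacted = 510 - 14 = 496
X = 496 / 510 * 100
= 0.9725 * 100
= 97.25 %

97.25 %


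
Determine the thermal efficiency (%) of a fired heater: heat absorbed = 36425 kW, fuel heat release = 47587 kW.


Furnace efficiency = Q_absorbed / Q_fuel * 100
= 36425 / 47587 * 100 = 76.54

76.54 %


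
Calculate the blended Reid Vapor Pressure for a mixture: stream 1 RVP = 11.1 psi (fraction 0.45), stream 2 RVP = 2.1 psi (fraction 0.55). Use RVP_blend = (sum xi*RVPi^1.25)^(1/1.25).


Chevron index: RVP_blend = (sum xi*RVPi^1.25)^(1/1.25)
RVP^1.25 terms: 0.45 * 11.1^1.25 + 0.55 * 2.1^1.25 = 10.5077
RVP_blend = 10.5077^(1/1.25) = 6.565

6.565 psi


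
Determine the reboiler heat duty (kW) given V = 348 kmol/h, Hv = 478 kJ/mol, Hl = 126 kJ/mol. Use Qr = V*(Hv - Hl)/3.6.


Qr = 348 * (478 - 126) / 3.6 = 348 * 352 / 3.6 = 34030

34030 kW


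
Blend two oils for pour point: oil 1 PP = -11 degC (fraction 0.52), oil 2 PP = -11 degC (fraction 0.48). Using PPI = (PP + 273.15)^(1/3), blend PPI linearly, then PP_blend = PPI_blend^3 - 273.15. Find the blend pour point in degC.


PPI_1 = (-11 + 273.15)^(1/3) = 6.400049
PPI_2 = (-11 + 273.15)^(1/3) = 6.400049
PPI_blend = 0.52 * 6.400049 + 0.48 * 6.400049 = 6.400049
PP_blend = 6.400049^3 - 273.15 = 262.15 - 273.15 = -11

-11 degC


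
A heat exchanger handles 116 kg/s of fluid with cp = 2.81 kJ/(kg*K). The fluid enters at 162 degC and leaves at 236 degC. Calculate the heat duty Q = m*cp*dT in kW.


Q = m_dot * cp * delta_T
delta_T = 236 - 162 = 74 K
Q = 116 * 2.81 * 74
= 325.96 * 74
= 24121.04 kW

24121.04 kW


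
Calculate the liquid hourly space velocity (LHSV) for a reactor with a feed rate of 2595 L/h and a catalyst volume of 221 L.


LHSV = volumetric feed rate / catalyst volume
= 2595 L/h / 221 L
= 11.74 h^-1

11.74 h^-1


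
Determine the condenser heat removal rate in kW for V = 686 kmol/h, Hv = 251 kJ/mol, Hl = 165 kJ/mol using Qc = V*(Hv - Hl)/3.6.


Qc = 686 * (251 - 165) / 3.6 = 686 * 86 / 3.6 = 16390

16390 kW


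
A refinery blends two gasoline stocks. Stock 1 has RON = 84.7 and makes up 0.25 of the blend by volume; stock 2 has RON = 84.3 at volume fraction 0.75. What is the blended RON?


Linear blending: RON_blend = sum(vi * RONi)
Contribution 1: 0.25 * 84.7 = 21.175
Contribution 2: 0.75 * 84.3 = 63.225
RON_blend = 21.175 + 63.225 = 84.4

84.4


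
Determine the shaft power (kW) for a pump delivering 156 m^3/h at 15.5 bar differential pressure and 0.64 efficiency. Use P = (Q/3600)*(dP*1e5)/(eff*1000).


Q = 156 / 3600 = 0.0433333 m^3/s
P = 0.0433333 * (15.5 * 1e5) / 0.64 / 1000 = 104.9

104.9 kW


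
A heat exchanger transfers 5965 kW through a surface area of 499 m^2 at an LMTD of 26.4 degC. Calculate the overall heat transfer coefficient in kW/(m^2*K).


From Q = U*A*LMTD, U = Q / (A * LMTD)
U = 5965 / (499 * 26.4) = 5965 / 13173.6 = 0.4528

0.4528 kW/(m^2*K)


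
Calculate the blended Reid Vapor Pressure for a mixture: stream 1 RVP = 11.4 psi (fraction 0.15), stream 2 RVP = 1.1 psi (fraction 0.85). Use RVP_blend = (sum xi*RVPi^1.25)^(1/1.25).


Chevron index: RVP_blend = (sum xi*RVPi^1.25)^(1/1.25)
RVP^1.25 terms: 0.15 * 11.4^1.25 + 0.85 * 1.1^1.25 = 4.09966
RVP_blend = 4.09966^(1/1.25) = 3.092

3.092 psi


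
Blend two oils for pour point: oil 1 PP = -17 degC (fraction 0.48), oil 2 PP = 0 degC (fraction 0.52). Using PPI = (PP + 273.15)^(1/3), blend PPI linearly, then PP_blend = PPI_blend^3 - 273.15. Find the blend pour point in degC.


PPI_1 = (-17 + 273.15)^(1/3) = 6.350844
PPI_2 = (0 + 273.15)^(1/3) = 6.488342
PPI_blend = 0.48 * 6.350844 + 0.52 * 6.488342 = 6.422343
PP_blend = 6.422343^3 - 273.15 = 264.8991 - 273.15 = -8.25

-8.25 degC


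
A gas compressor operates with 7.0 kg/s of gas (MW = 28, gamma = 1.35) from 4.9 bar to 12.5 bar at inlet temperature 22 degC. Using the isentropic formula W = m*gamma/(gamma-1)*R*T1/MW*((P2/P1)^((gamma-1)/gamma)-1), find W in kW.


Isentropic work: W = m*(gamma/(gamma-1))*(R*T1/MW)*((P2/P1)^((gamma-1)/gamma) - 1)
T1 = 22 + 273.15 = 295.15 K
Pressure ratio = 12.5 / 4.9 = 2.55102
Exponent = (1.35 - 1)/1.35 = 0.259259
(P2/P1)^exp - 1 = 2.55102^0.259259 - 1 = 0.274806
W = 7.0 * 1.35 / 0.35 * 8.314 * 295.15 / 28 * 0.274806 = 650.3

650.3 kW
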